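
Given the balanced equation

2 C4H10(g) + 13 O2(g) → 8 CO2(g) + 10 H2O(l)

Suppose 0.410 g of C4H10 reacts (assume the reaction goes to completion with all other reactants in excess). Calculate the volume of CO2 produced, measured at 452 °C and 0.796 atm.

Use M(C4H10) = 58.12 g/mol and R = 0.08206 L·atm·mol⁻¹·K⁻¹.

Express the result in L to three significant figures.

n(C4H10) = 0.4100 / 58.12 = 0.007054 mol
n(CO2) = (8/2) × 0.007054 = 0.02822 mol
V = nRT/P = 0.02822 × 0.08206 × 725.15 / 0.796 = 2.110 L

2.11 L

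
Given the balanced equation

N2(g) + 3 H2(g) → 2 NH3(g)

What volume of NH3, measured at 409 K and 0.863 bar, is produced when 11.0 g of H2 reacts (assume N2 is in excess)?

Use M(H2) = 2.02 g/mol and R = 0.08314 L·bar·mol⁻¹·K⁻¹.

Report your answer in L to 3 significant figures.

n(H2) = 11.00 / 2.02 = 5.446 mol
n(NH3) = (2/3) × 5.446 = 3.631 mol
V = nRT/P = 3.631 × 0.08314 × 409 / 0.863 = 143.1 L

143 L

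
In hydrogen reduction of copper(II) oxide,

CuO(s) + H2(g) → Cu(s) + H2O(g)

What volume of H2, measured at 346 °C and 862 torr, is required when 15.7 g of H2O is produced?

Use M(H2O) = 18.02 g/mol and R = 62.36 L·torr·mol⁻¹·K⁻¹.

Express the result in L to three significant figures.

39.0 L

n(H2O) = 15.70 / 18.02 = 0.8713 mol
n(H2) = (1/1) × 0.8713 = 0.8713 mol
V = nRT/P = 0.8713 × 62.36 × 619.15 / 862 = 39.03 L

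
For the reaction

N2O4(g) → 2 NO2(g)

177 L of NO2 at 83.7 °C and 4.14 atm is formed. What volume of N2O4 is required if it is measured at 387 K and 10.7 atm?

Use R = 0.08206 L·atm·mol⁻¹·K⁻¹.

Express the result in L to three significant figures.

37.1 L

n(NO2) = PV/RT = (4.14 × 177) / (0.08206 × 356.85) = 25.02 mol
n(N2O4) = (1/2) × 25.02 = 12.51 mol
V = nRT/P = 12.51 × 0.08206 × 387 / 10.7 = 37.13 L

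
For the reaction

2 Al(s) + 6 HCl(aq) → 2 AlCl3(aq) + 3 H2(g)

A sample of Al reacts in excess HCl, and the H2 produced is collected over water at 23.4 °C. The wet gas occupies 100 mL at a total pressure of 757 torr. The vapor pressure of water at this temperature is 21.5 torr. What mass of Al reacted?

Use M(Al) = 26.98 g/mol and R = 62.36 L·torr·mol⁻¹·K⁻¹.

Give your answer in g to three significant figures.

P(H2) = 757 − 21.5 = 735.5 torr
n(H2) = PV/RT = (735.5 × 0.1000) / (62.36 × 296.55) = 0.003977 mol
n(Al) = (2/3) × 0.003977 = 0.002651 mol
m(Al) = 0.002651 × 26.98 = 0.07152 g

0.0715 g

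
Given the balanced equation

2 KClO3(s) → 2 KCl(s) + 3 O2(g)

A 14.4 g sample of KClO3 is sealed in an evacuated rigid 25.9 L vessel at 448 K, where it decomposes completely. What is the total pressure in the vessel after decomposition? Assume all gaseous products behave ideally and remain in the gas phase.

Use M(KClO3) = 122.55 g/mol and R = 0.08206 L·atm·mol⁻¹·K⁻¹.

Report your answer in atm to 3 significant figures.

0.250 atm

n(KClO3) = 14.4 / 122.55 = 0.1175 mol
n(gas produced) = (3/2) × 0.1175 = 0.1762 mol
P = nRT/V = 0.1762 × 0.08206 × 448 / 25.9 = 0.2501 atm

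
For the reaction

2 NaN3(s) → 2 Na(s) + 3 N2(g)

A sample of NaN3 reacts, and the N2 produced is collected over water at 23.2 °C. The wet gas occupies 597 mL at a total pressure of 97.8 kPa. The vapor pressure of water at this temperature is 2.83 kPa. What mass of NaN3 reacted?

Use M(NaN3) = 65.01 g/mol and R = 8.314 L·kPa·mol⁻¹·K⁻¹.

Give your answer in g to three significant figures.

0.997 g

P(N2) = 97.8 − 2.83 = 94.97 kPa
n(N2) = PV/RT = (94.97 × 0.5970) / (8.314 × 296.35) = 0.02301 mol
n(NaN3) = (2/3) × 0.02301 = 0.01534 mol
m(NaN3) = 0.01534 × 65.01 = 0.9973 g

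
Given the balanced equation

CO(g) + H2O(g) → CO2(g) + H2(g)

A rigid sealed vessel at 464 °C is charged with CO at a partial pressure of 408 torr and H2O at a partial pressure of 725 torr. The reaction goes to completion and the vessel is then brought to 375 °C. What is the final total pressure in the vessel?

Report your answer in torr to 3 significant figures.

With V and T fixed, P_i ∝ n_i, so the mole ratios apply directly to partial pressures at 464 °C.
P(H2O) required for 408 torr of CO = (1/1) × 408 = 408.0 torr; available 725 torr, so CO is limiting.
P(H2O) remaining = 725 − (1/1) × 408 = 317.0 torr
P(gaseous products) = (1+1)/1 × 408 = 816.0 torr
P_total at 464 °C = 317.0 + 816.0 = 1133 torr
Scaling to 375 °C: P = 1133 × 648.15/737.15 = 996.2 torr

996 torr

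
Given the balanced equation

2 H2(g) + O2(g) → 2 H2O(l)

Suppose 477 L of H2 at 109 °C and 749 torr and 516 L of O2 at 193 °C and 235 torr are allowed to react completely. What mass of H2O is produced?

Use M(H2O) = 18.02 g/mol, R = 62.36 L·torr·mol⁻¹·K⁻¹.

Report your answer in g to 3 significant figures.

150 g

n(H2) = PV/RT = (749 × 477) / (62.36 × 382.15) = 14.99 mol
n(O2) = PV/RT = (235 × 516) / (62.36 × 466.15) = 4.171 mol
For 14.99 mol H2, stoichiometry requires (1/2) × 14.99 = 7.495 mol O2; 4.171 mol is available, so O2 is limiting.
n(H2O) = (2/1) × 4.171 = 8.342 mol
m(H2O) = 8.342 × 18.02 = 150.3 g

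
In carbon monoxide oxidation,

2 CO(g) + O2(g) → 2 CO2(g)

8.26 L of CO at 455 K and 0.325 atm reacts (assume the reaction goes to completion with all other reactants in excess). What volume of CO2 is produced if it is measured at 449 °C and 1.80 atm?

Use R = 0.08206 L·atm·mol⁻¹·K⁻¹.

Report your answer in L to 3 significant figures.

2.37 L

n(CO) = PV/RT = (0.325 × 8.26) / (0.08206 × 455) = 0.07190 mol
n(CO2) = (2/2) × 0.07190 = 0.07190 mol
V = nRT/P = 0.07190 × 0.08206 × 722.15 / 1.80 = 2.367 L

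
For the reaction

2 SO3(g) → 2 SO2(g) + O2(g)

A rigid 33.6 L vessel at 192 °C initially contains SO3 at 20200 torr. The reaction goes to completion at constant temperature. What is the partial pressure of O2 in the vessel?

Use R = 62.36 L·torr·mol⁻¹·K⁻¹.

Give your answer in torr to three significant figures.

10100 torr

n(SO3)₀ = PV/RT = (20200 × 33.6) / (62.36 × 465.15) = 23.40 mol
n(O2) = (1/2) × 23.40 = 11.70 mol
P(O2) = nRT/V = 11.70 × 62.36 × 465.15 / 33.6 = 10100 torr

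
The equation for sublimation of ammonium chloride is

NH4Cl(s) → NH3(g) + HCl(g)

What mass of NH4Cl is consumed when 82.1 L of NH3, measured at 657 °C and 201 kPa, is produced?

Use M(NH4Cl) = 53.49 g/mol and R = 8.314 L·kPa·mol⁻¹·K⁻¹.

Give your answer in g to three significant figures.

n(NH3) = PV/RT = (201 × 82.1) / (8.314 × 930.15) = 2.134 mol
n(NH4Cl) = (1/1) × 2.134 = 2.134 mol
m(NH4Cl) = 2.134 × 53.49 = 114.1 g

114 g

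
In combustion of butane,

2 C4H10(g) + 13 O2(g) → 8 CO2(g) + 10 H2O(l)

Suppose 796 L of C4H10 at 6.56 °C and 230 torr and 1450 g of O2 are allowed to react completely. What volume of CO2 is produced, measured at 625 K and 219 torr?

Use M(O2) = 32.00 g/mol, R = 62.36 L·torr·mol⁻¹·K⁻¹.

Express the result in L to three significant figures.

4960 L

n(C4H10) = PV/RT = (230 × 796) / (62.36 × 279.71) = 10.50 mol
n(O2) = 1450 / 32.00 = 45.31 mol
For 10.50 mol C4H10, stoichiometry requires (13/2) × 10.50 = 68.25 mol O2; 45.31 mol is available, so O2 is limiting.
n(CO2) = (8/13) × 45.31 = 27.88 mol
V(CO2) = nRT/P = 27.88 × 62.36 × 625 / 219 = 4962 L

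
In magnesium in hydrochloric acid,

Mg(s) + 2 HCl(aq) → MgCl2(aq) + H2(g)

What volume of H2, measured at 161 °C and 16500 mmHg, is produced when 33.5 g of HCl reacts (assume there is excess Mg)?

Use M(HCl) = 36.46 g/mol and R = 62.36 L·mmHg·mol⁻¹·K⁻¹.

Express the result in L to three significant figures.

n(HCl) = 33.50 / 36.46 = 0.9188 mol
n(H2) = (1/2) × 0.9188 = 0.4594 mol
V = nRT/P = 0.4594 × 62.36 × 434.15 / 16500 = 0.7538 L

0.754 L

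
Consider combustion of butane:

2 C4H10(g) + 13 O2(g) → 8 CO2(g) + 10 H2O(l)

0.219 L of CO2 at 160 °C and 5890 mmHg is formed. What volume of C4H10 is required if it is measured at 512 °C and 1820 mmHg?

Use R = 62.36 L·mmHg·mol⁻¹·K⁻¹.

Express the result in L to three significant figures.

n(CO2) = PV/RT = (5890 × 0.219) / (62.36 × 433.15) = 0.04775 mol
n(C4H10) = (2/8) × 0.04775 = 0.01194 mol
V = nRT/P = 0.01194 × 62.36 × 785.15 / 1820 = 0.3212 L

0.321 L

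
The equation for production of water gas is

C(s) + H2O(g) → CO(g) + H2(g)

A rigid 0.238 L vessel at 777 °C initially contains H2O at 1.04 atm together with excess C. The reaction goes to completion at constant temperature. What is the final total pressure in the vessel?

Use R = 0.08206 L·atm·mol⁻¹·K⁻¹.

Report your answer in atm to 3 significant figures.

At constant T and V, P ∝ n(gas): 1 mol gas → 2 mol gas.
P_final = (2/1) × 1.04 = 2.080 atm

2.08 atm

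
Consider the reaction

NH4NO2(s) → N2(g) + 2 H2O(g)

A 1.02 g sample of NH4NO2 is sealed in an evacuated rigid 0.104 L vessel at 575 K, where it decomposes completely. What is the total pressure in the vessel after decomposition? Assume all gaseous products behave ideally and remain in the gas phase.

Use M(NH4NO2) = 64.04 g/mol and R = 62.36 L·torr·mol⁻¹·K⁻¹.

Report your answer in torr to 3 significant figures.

n(NH4NO2) = 1.02 / 64.04 = 0.01593 mol
n(gas produced) = (3/1) × 0.01593 = 0.04779 mol
P = nRT/V = 0.04779 × 62.36 × 575 / 0.104 = 16480 torr

16500 torr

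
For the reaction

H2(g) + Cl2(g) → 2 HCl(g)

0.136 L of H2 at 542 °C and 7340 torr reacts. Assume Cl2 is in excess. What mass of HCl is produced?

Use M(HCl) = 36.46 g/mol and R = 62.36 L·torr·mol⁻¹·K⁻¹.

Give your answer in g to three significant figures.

n(H2) = PV/RT = (7340 × 0.136) / (62.36 × 815.15) = 0.01964 mol
n(HCl) = (2/1) × 0.01964 = 0.03928 mol
m(HCl) = 0.03928 × 36.46 = 1.432 g

1.43 g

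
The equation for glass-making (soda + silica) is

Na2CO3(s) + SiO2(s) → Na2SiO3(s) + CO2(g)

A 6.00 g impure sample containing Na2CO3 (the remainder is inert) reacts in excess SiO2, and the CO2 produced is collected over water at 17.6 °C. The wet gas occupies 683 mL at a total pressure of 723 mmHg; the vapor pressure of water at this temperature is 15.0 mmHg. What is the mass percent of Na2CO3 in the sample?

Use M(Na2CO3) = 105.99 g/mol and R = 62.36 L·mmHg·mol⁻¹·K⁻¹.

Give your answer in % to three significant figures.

P(CO2) = 723 − 15.0 = 708.0 mmHg
n(CO2) = PV/RT = (708.0 × 0.6830) / (62.36 × 290.75) = 0.02667 mol
n(Na2CO3) = (1/1) × 0.02667 = 0.02667 mol
m(Na2CO3) = 0.02667 × 105.99 = 2.827 g
%Na2CO3 = 2.827 / 6.00 × 100 = 47.12%

47.1 %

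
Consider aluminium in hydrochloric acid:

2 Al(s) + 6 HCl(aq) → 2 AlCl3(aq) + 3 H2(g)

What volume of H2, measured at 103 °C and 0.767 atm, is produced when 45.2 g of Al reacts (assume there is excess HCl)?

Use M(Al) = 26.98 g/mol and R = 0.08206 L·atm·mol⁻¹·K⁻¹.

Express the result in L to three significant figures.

n(Al) = 45.20 / 26.98 = 1.675 mol
n(H2) = (3/2) × 1.675 = 2.513 mol
V = nRT/P = 2.513 × 0.08206 × 376.15 / 0.767 = 101.1 L

101 L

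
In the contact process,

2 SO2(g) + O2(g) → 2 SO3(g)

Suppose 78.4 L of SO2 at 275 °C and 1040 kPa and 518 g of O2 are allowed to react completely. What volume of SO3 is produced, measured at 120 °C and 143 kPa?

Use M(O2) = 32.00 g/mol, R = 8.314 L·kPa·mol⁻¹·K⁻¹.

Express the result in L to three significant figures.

n(SO2) = PV/RT = (1040 × 78.4) / (8.314 × 548.15) = 17.89 mol
n(O2) = 518 / 32.00 = 16.19 mol
For 17.89 mol SO2, stoichiometry requires (1/2) × 17.89 = 8.945 mol O2; 16.19 mol is available, so SO2 is limiting.
n(SO3) = (2/2) × 17.89 = 17.89 mol
V(SO3) = nRT/P = 17.89 × 8.314 × 393.15 / 143 = 408.9 L

409 L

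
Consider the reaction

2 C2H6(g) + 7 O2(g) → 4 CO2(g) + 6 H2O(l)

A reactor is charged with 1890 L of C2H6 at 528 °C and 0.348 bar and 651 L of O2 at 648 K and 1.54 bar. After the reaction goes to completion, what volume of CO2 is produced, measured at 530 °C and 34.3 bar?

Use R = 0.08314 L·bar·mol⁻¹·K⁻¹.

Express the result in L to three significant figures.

n(C2H6) = PV/RT = (0.348 × 1890) / (0.08314 × 801.15) = 9.875 mol
n(O2) = PV/RT = (1.54 × 651) / (0.08314 × 648) = 18.61 mol
For 9.875 mol C2H6, stoichiometry requires (7/2) × 9.875 = 34.56 mol O2; 18.61 mol is available, so O2 is limiting.
n(CO2) = (4/7) × 18.61 = 10.63 mol
V(CO2) = nRT/P = 10.63 × 0.08314 × 803.15 / 34.3 = 20.69 L

20.7 L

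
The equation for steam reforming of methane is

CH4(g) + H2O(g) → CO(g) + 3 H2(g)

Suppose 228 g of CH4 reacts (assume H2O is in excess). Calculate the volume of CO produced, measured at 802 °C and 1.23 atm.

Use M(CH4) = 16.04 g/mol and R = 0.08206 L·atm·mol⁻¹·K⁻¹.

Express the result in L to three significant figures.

n(CH4) = 228.0 / 16.04 = 14.21 mol
n(CO) = (1/1) × 14.21 = 14.21 mol
V = nRT/P = 14.21 × 0.08206 × 1075.15 / 1.23 = 1019 L

1020 L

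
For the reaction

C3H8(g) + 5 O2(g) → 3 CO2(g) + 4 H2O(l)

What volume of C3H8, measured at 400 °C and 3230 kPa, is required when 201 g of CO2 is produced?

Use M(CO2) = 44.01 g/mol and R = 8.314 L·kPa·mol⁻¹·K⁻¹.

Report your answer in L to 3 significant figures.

n(CO2) = 201.0 / 44.01 = 4.567 mol
n(C3H8) = (1/3) × 4.567 = 1.522 mol
V = nRT/P = 1.522 × 8.314 × 673.15 / 3230 = 2.637 L

2.64 L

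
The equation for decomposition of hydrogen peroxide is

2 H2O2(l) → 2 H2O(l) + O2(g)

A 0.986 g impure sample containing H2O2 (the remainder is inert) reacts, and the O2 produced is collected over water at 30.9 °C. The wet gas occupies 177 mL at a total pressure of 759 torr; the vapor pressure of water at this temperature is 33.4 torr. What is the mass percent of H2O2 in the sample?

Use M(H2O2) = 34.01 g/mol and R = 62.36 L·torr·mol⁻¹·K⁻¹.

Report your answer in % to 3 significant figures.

P(O2) = 759 − 33.4 = 725.6 torr
n(O2) = PV/RT = (725.6 × 0.1770) / (62.36 × 304.05) = 0.006774 mol
n(H2O2) = (2/1) × 0.006774 = 0.01355 mol
m(H2O2) = 0.01355 × 34.01 = 0.4608 g
%H2O2 = 0.4608 / 0.986 × 100 = 46.73%

46.7 %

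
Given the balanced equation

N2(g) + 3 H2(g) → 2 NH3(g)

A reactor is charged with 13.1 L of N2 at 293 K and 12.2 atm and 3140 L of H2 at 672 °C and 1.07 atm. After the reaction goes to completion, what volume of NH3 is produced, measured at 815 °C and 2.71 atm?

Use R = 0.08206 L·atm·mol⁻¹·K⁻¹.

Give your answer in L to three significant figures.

438 L

n(N2) = PV/RT = (12.2 × 13.1) / (0.08206 × 293) = 6.647 mol
n(H2) = PV/RT = (1.07 × 3140) / (0.08206 × 945.15) = 43.32 mol
For 6.647 mol N2, stoichiometry requires (3/1) × 6.647 = 19.94 mol H2; 43.32 mol is available, so N2 is limiting.
n(NH3) = (2/1) × 6.647 = 13.29 mol
V(NH3) = nRT/P = 13.29 × 0.08206 × 1088.15 / 2.71 = 437.9 L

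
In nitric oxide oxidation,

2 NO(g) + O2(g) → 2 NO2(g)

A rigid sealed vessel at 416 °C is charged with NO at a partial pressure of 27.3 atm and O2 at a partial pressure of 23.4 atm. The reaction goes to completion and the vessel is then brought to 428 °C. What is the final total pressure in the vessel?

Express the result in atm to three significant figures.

37.7 atm

Because the vessel is rigid and T is held at 416 °C, work the stoichiometry in partial pressures (P_i = n_iRT/V).
P(O2) required for 27.3 atm of NO = (1/2) × 27.3 = 13.65 atm; available 23.4 atm, so NO is limiting.
P(O2) remaining = 23.4 − (1/2) × 27.3 = 9.750 atm
P(gaseous products) = (2)/2 × 27.3 = 27.30 atm
P_total at 416 °C = 9.750 + 27.30 = 37.05 atm
Scaling to 428 °C: P = 37.05 × 701.15/689.15 = 37.70 atm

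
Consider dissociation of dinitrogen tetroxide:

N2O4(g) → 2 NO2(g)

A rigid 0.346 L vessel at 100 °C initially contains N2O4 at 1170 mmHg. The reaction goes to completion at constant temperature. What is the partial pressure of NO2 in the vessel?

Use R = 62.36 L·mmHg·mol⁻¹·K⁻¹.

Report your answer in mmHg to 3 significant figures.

n(N2O4)₀ = PV/RT = (1170 × 0.346) / (62.36 × 373.15) = 0.01740 mol
n(NO2) = (2/1) × 0.01740 = 0.03480 mol
P(NO2) = nRT/V = 0.03480 × 62.36 × 373.15 / 0.346 = 2340 mmHg

2340 mmHg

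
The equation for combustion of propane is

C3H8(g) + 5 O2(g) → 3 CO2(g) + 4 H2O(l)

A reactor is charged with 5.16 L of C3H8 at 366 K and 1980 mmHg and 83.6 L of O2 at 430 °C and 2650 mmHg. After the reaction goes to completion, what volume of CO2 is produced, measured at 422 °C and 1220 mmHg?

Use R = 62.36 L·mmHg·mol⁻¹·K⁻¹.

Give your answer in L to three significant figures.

n(C3H8) = PV/RT = (1980 × 5.16) / (62.36 × 366) = 0.4476 mol
n(O2) = PV/RT = (2650 × 83.6) / (62.36 × 703.15) = 5.052 mol
For 0.4476 mol C3H8, stoichiometry requires (5/1) × 0.4476 = 2.238 mol O2; 5.052 mol is available, so C3H8 is limiting.
n(CO2) = (3/1) × 0.4476 = 1.343 mol
V(CO2) = nRT/P = 1.343 × 62.36 × 695.15 / 1220 = 47.72 L

47.7 L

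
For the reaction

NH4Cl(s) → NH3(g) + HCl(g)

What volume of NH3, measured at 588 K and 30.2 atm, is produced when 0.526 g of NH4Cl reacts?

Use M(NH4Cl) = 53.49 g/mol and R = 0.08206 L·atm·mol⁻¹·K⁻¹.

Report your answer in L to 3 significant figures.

0.0157 L

n(NH4Cl) = 0.5260 / 53.49 = 0.009834 mol
n(NH3) = (1/1) × 0.009834 = 0.009834 mol
V = nRT/P = 0.009834 × 0.08206 × 588 / 30.2 = 0.01571 L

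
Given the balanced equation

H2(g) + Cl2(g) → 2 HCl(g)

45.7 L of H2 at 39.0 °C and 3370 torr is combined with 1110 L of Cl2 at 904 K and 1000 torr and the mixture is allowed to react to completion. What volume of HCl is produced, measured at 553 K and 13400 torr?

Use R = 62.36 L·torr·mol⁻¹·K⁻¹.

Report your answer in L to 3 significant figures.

n(H2) = PV/RT = (3370 × 45.7) / (62.36 × 312.15) = 7.912 mol
n(Cl2) = PV/RT = (1000 × 1110) / (62.36 × 904) = 19.69 mol
For 7.912 mol H2, stoichiometry requires (1/1) × 7.912 = 7.912 mol Cl2; 19.69 mol is available, so H2 is limiting.
n(HCl) = (2/1) × 7.912 = 15.82 mol
V(HCl) = nRT/P = 15.82 × 62.36 × 553 / 13400 = 40.71 L

40.7 L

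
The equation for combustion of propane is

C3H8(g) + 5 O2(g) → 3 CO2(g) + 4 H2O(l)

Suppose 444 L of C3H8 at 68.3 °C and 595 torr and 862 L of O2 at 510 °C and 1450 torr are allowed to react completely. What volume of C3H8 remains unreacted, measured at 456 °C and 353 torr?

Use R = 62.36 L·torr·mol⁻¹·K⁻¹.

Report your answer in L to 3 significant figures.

n(C3H8) = PV/RT = (595 × 444) / (62.36 × 341.45) = 12.41 mol
n(O2) = PV/RT = (1450 × 862) / (62.36 × 783.15) = 25.59 mol
For 12.41 mol C3H8, stoichiometry requires (5/1) × 12.41 = 62.05 mol O2; 25.59 mol is available, so O2 is limiting.
n(C3H8) consumed = (1/5) × 25.59 = 5.118 mol; remaining = 12.41 − 5.118 = 7.292 mol
V(C3H8) = nRT/P = 7.292 × 62.36 × 729.15 / 353 = 939.3 L

939 L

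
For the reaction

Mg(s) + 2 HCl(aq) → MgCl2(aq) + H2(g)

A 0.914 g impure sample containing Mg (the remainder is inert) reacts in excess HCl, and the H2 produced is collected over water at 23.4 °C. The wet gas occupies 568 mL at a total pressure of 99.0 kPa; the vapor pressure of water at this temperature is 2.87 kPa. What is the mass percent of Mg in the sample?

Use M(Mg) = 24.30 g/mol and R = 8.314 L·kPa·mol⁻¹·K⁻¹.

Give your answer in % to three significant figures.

58.9 %

P(H2) = 99.0 − 2.87 = 96.13 kPa
n(H2) = PV/RT = (96.13 × 0.5680) / (8.314 × 296.55) = 0.02215 mol
n(Mg) = (1/1) × 0.02215 = 0.02215 mol
m(Mg) = 0.02215 × 24.30 = 0.5382 g
%Mg = 0.5382 / 0.914 × 100 = 58.88%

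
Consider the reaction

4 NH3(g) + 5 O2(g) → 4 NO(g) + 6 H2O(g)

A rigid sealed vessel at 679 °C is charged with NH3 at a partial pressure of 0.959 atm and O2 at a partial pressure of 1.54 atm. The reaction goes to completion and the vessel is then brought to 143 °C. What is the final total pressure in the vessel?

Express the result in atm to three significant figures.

1.20 atm

Because the vessel is rigid and T is held at 679 °C, work the stoichiometry in partial pressures (P_i = n_iRT/V).
P(O2) required for 0.959 atm of NH3 = (5/4) × 0.959 = 1.199 atm; available 1.54 atm, so NH3 is limiting.
P(O2) remaining = 1.54 − (5/4) × 0.959 = 0.3413 atm
P(gaseous products) = (4+6)/4 × 0.959 = 2.397 atm
P_total at 679 °C = 0.3413 + 2.397 = 2.738 atm
Scaling to 143 °C: P = 2.738 × 416.15/952.15 = 1.197 atm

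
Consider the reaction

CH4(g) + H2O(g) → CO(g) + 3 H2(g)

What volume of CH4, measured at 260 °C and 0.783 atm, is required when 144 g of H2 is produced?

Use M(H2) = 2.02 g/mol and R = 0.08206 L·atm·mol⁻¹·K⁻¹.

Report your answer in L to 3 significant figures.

1330 L

n(H2) = 144.0 / 2.02 = 71.29 mol
n(CH4) = (1/3) × 71.29 = 23.76 mol
V = nRT/P = 23.76 × 0.08206 × 533.15 / 0.783 = 1328 L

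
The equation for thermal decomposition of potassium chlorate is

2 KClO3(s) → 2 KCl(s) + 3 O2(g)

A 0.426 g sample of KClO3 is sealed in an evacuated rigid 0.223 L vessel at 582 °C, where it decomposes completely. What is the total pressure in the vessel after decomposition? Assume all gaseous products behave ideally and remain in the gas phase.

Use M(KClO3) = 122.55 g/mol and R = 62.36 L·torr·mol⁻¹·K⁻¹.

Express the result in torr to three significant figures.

n(KClO3) = 0.426 / 122.55 = 0.003476 mol
n(gas produced) = (3/2) × 0.003476 = 0.005214 mol
P = nRT/V = 0.005214 × 62.36 × 855.15 / 0.223 = 1247 torr

1250 torr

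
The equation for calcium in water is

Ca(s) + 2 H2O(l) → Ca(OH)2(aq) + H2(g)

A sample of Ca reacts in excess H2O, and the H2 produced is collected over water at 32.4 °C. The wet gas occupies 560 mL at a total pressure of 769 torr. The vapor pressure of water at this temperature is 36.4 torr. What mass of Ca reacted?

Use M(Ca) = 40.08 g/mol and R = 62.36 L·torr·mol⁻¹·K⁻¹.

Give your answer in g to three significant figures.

P(H2) = 769 − 36.4 = 732.6 torr
n(H2) = PV/RT = (732.6 × 0.5600) / (62.36 × 305.55) = 0.02153 mol
n(Ca) = (1/1) × 0.02153 = 0.02153 mol
m(Ca) = 0.02153 × 40.08 = 0.8629 g

0.863 g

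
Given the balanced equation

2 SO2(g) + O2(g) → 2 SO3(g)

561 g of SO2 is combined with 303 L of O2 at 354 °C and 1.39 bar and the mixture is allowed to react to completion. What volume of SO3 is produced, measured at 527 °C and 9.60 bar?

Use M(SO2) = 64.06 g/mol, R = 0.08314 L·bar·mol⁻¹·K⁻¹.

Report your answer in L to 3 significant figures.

n(SO2) = 561 / 64.06 = 8.757 mol
n(O2) = PV/RT = (1.39 × 303) / (0.08314 × 627.15) = 8.077 mol
For 8.757 mol SO2, stoichiometry requires (1/2) × 8.757 = 4.378 mol O2; 8.077 mol is available, so SO2 is limiting.
n(SO3) = (2/2) × 8.757 = 8.757 mol
V(SO3) = nRT/P = 8.757 × 0.08314 × 800.15 / 9.60 = 60.68 L

60.7 L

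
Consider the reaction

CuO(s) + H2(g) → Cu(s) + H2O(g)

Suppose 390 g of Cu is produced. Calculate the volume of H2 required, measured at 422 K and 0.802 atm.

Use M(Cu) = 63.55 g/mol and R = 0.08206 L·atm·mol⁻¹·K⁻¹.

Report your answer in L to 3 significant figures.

n(Cu) = 390.0 / 63.55 = 6.137 mol
n(H2) = (1/1) × 6.137 = 6.137 mol
V = nRT/P = 6.137 × 0.08206 × 422 / 0.802 = 265.0 L

265 L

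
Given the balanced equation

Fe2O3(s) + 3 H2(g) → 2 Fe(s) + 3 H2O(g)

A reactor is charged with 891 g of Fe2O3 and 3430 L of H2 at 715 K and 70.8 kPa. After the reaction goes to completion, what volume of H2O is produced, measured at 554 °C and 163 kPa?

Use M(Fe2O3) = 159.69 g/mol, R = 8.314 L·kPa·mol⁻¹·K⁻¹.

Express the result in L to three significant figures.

706 L

n(Fe2O3) = 891 / 159.69 = 5.580 mol
n(H2) = PV/RT = (70.8 × 3430) / (8.314 × 715) = 40.85 mol
For 5.580 mol Fe2O3, stoichiometry requires (3/1) × 5.580 = 16.74 mol H2; 40.85 mol is available, so Fe2O3 is limiting.
n(H2O) = (3/1) × 5.580 = 16.74 mol
V(H2O) = nRT/P = 16.74 × 8.314 × 827.15 / 163 = 706.3 L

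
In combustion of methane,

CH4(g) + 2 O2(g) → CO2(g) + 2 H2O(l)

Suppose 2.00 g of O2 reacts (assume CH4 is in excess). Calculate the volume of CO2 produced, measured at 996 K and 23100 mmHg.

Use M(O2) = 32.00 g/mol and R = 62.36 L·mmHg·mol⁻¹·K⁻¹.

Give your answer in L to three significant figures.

n(O2) = 2.000 / 32.00 = 0.06250 mol
n(CO2) = (1/2) × 0.06250 = 0.03125 mol
V = nRT/P = 0.03125 × 62.36 × 996 / 23100 = 0.08402 L

0.0840 L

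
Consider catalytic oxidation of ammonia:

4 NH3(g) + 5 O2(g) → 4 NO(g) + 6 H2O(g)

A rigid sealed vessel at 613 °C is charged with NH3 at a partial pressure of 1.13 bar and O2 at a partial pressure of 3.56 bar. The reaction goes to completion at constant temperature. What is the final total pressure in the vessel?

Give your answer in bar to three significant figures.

4.97 bar

With V and T fixed, P_i ∝ n_i, so the mole ratios apply directly to partial pressures at 613 °C.
P(O2) required for 1.13 bar of NH3 = (5/4) × 1.13 = 1.412 bar; available 3.56 bar, so NH3 is limiting.
P(O2) remaining = 3.56 − (5/4) × 1.13 = 2.147 bar
P(gaseous products) = (4+6)/4 × 1.13 = 2.825 bar
P_total at 613 °C = 2.147 + 2.825 = 4.972 bar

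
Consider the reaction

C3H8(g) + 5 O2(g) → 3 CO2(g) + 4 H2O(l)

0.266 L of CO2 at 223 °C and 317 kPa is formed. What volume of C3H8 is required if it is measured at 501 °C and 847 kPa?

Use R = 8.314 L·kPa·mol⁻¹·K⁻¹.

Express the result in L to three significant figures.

n(CO2) = PV/RT = (317 × 0.266) / (8.314 × 496.15) = 0.02044 mol
n(C3H8) = (1/3) × 0.02044 = 0.006813 mol
V = nRT/P = 0.006813 × 8.314 × 774.15 / 847 = 0.05177 L

0.0518 L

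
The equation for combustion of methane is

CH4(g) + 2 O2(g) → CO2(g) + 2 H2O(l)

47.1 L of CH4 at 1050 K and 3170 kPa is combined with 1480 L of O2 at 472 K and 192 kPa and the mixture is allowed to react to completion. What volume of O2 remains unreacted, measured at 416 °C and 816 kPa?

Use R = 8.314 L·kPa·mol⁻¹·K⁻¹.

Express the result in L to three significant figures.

268 L

n(CH4) = PV/RT = (3170 × 47.1) / (8.314 × 1050) = 17.10 mol
n(O2) = PV/RT = (192 × 1480) / (8.314 × 472) = 72.41 mol
For 17.10 mol CH4, stoichiometry requires (2/1) × 17.10 = 34.20 mol O2; 72.41 mol is available, so CH4 is limiting.
n(O2) consumed = (2/1) × 17.10 = 34.20 mol; remaining = 72.41 − 34.20 = 38.21 mol
V(O2) = nRT/P = 38.21 × 8.314 × 689.15 / 816 = 268.3 L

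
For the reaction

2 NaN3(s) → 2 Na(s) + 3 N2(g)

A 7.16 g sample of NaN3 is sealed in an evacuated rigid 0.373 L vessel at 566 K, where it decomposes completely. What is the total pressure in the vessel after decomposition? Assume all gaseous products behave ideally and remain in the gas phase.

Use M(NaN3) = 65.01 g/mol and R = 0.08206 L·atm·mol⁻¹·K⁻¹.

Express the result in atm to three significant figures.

n(NaN3) = 7.16 / 65.01 = 0.1101 mol
n(gas produced) = (3/2) × 0.1101 = 0.1652 mol
P = nRT/V = 0.1652 × 0.08206 × 566 / 0.373 = 20.57 atm

20.6 atm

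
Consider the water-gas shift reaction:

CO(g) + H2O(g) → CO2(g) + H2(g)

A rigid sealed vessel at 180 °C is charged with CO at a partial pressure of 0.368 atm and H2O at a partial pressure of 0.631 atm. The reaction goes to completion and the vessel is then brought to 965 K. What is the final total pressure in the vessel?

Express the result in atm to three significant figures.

2.13 atm

Because the vessel is rigid and T is held at 180 °C, work the stoichiometry in partial pressures (P_i = n_iRT/V).
P(H2O) required for 0.368 atm of CO = (1/1) × 0.368 = 0.3680 atm; available 0.631 atm, so CO is limiting.
P(H2O) remaining = 0.631 − (1/1) × 0.368 = 0.2630 atm
P(gaseous products) = (1+1)/1 × 0.368 = 0.7360 atm
P_total at 180 °C = 0.2630 + 0.7360 = 0.9990 atm
Scaling to 965 K: P = 0.9990 × 965/453.15 = 2.127 atm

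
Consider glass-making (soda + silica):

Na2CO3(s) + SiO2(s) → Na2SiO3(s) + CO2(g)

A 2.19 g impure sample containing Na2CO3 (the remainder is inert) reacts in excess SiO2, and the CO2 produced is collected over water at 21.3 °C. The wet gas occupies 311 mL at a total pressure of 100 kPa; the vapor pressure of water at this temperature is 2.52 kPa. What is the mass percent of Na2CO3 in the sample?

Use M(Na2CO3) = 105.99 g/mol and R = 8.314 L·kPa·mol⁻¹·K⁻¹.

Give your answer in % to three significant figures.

59.9 %

P(CO2) = 100 − 2.52 = 97.48 kPa
n(CO2) = PV/RT = (97.48 × 0.3110) / (8.314 × 294.45) = 0.01238 mol
n(Na2CO3) = (1/1) × 0.01238 = 0.01238 mol
m(Na2CO3) = 0.01238 × 105.99 = 1.312 g
%Na2CO3 = 1.312 / 2.19 × 100 = 59.91%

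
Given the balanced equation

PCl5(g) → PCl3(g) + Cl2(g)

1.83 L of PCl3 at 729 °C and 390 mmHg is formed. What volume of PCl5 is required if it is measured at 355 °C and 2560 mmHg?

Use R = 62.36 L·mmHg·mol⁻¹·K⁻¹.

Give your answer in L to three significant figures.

0.175 L

n(PCl3) = PV/RT = (390 × 1.83) / (62.36 × 1002.15) = 0.01142 mol
n(PCl5) = (1/1) × 0.01142 = 0.01142 mol
V = nRT/P = 0.01142 × 62.36 × 628.15 / 2560 = 0.1747 L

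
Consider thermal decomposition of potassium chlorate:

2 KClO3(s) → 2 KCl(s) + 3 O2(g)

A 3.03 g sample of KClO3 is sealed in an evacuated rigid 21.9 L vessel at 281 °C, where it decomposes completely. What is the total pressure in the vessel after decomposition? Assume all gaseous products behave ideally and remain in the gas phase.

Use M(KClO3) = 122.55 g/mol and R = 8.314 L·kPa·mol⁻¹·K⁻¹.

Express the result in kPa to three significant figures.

7.80 kPa

n(KClO3) = 3.03 / 122.55 = 0.02472 mol
n(gas produced) = (3/2) × 0.02472 = 0.03708 mol
P = nRT/V = 0.03708 × 8.314 × 554.15 / 21.9 = 7.801 kPa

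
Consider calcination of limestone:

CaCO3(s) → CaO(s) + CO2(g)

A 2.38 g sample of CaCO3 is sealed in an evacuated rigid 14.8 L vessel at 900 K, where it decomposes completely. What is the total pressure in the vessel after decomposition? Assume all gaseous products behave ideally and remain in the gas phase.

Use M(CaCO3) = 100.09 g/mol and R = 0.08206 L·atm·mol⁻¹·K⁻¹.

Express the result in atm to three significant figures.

n(CaCO3) = 2.38 / 100.09 = 0.02378 mol
n(gas produced) = (1/1) × 0.02378 = 0.02378 mol
P = nRT/V = 0.02378 × 0.08206 × 900 / 14.8 = 0.1187 atm

0.119 atm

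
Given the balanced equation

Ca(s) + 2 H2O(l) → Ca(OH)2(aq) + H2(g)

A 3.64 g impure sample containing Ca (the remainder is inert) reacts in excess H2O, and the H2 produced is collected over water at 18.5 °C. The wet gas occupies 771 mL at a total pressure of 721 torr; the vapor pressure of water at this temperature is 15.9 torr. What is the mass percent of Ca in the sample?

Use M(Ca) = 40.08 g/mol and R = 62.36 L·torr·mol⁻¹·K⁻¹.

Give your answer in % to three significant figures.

32.9 %

P(H2) = 721 − 15.9 = 705.1 torr
n(H2) = PV/RT = (705.1 × 0.7710) / (62.36 × 291.65) = 0.02989 mol
n(Ca) = (1/1) × 0.02989 = 0.02989 mol
m(Ca) = 0.02989 × 40.08 = 1.198 g
%Ca = 1.198 / 3.64 × 100 = 32.91%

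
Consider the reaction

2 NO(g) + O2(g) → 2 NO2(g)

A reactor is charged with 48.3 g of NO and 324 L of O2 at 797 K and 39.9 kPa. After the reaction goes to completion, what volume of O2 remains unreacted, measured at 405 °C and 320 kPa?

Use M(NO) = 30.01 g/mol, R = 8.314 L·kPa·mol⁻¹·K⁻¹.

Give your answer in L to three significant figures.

20.2 L

n(NO) = 48.3 / 30.01 = 1.609 mol
n(O2) = PV/RT = (39.9 × 324) / (8.314 × 797) = 1.951 mol
For 1.609 mol NO, stoichiometry requires (1/2) × 1.609 = 0.8045 mol O2; 1.951 mol is available, so NO is limiting.
n(O2) consumed = (1/2) × 1.609 = 0.8045 mol; remaining = 1.951 − 0.8045 = 1.147 mol
V(O2) = nRT/P = 1.147 × 8.314 × 678.15 / 320 = 20.21 L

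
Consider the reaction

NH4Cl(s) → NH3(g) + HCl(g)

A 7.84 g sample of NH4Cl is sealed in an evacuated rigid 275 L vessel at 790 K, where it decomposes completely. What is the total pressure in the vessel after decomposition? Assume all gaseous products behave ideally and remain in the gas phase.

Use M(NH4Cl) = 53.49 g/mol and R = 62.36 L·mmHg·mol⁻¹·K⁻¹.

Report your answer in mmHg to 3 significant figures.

n(NH4Cl) = 7.84 / 53.49 = 0.1466 mol
n(gas produced) = (2/1) × 0.1466 = 0.2932 mol
P = nRT/V = 0.2932 × 62.36 × 790 / 275 = 52.52 mmHg

52.5 mmHg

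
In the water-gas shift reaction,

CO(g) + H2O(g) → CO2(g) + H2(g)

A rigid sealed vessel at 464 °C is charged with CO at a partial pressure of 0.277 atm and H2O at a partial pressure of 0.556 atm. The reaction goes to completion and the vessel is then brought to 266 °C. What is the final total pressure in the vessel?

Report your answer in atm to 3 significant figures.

With V and T fixed, P_i ∝ n_i, so the mole ratios apply directly to partial pressures at 464 °C.
P(H2O) required for 0.277 atm of CO = (1/1) × 0.277 = 0.2770 atm; available 0.556 atm, so CO is limiting.
P(H2O) remaining = 0.556 − (1/1) × 0.277 = 0.2790 atm
P(gaseous products) = (1+1)/1 × 0.277 = 0.5540 atm
P_total at 464 °C = 0.2790 + 0.5540 = 0.8330 atm
Scaling to 266 °C: P = 0.8330 × 539.15/737.15 = 0.6093 atm

0.609 atm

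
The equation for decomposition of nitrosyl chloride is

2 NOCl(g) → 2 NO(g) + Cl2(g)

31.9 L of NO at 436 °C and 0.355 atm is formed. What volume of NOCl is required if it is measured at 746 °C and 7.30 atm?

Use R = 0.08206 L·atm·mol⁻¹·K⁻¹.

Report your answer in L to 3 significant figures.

n(NO) = PV/RT = (0.355 × 31.9) / (0.08206 × 709.15) = 0.1946 mol
n(NOCl) = (2/2) × 0.1946 = 0.1946 mol
V = nRT/P = 0.1946 × 0.08206 × 1019.15 / 7.30 = 2.229 L

2.23 L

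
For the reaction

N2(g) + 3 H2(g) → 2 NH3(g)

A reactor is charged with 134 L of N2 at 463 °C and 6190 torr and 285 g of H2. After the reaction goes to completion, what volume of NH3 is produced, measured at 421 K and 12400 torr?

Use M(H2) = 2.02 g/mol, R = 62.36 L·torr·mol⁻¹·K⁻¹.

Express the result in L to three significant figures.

n(N2) = PV/RT = (6190 × 134) / (62.36 × 736.15) = 18.07 mol
n(H2) = 285 / 2.02 = 141.1 mol
For 18.07 mol N2, stoichiometry requires (3/1) × 18.07 = 54.21 mol H2; 141.1 mol is available, so N2 is limiting.
n(NH3) = (2/1) × 18.07 = 36.14 mol
V(NH3) = nRT/P = 36.14 × 62.36 × 421 / 12400 = 76.52 L

76.5 L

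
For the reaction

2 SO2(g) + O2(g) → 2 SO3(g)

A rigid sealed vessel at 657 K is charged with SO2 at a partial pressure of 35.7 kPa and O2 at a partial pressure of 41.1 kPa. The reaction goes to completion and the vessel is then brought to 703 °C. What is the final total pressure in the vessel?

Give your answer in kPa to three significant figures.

At constant V, partial pressures at 657 K are proportional to moles, so apply stoichiometry directly to pressures.
P(O2) required for 35.7 kPa of SO2 = (1/2) × 35.7 = 17.85 kPa; available 41.1 kPa, so SO2 is limiting.
P(O2) remaining = 41.1 − (1/2) × 35.7 = 23.25 kPa
P(gaseous products) = (2)/2 × 35.7 = 35.70 kPa
P_total at 657 K = 23.25 + 35.70 = 58.95 kPa
Scaling to 703 °C: P = 58.95 × 976.15/657 = 87.59 kPa

87.6 kPa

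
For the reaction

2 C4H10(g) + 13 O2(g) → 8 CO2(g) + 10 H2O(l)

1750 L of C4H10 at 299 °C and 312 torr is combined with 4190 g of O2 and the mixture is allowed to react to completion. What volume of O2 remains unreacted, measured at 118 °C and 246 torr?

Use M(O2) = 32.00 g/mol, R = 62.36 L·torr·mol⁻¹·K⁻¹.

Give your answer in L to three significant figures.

n(C4H10) = PV/RT = (312 × 1750) / (62.36 × 572.15) = 15.30 mol
n(O2) = 4190 / 32.00 = 130.9 mol
For 15.30 mol C4H10, stoichiometry requires (13/2) × 15.30 = 99.45 mol O2; 130.9 mol is available, so C4H10 is limiting.
n(O2) consumed = (13/2) × 15.30 = 99.45 mol; remaining = 130.9 − 99.45 = 31.45 mol
V(O2) = nRT/P = 31.45 × 62.36 × 391.15 / 246 = 3118 L

3120 L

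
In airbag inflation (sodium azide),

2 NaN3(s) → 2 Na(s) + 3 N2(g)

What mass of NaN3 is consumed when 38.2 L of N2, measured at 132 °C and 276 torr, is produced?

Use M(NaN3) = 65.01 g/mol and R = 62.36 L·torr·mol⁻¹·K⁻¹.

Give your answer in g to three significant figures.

n(N2) = PV/RT = (276 × 38.2) / (62.36 × 405.15) = 0.4173 mol
n(NaN3) = (2/3) × 0.4173 = 0.2782 mol
m(NaN3) = 0.2782 × 65.01 = 18.09 g

18.1 g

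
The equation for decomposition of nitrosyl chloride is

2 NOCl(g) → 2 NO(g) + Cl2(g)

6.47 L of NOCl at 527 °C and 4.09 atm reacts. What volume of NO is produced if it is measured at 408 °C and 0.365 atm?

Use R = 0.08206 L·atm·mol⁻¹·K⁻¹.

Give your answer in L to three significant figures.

61.7 L

n(NOCl) = PV/RT = (4.09 × 6.47) / (0.08206 × 800.15) = 0.4030 mol
n(NO) = (2/2) × 0.4030 = 0.4030 mol
V = nRT/P = 0.4030 × 0.08206 × 681.15 / 0.365 = 61.71 L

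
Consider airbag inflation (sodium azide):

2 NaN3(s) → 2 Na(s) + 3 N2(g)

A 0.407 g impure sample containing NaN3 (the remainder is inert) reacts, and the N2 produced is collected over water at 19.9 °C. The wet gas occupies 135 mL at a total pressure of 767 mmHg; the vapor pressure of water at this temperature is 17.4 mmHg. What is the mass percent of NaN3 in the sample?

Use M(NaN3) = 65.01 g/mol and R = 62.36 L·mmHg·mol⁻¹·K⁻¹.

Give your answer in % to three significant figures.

P(N2) = 767 − 17.4 = 749.6 mmHg
n(N2) = PV/RT = (749.6 × 0.1350) / (62.36 × 293.05) = 0.005538 mol
n(NaN3) = (2/3) × 0.005538 = 0.003692 mol
m(NaN3) = 0.003692 × 65.01 = 0.2400 g
%NaN3 = 0.2400 / 0.407 × 100 = 58.97%

59.0 %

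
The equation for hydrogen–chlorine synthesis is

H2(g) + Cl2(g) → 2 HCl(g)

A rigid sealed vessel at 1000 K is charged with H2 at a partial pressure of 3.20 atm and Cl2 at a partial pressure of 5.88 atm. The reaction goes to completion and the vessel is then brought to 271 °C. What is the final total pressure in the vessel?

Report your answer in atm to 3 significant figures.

4.94 atm

Because the vessel is rigid and T is held at 1000 K, work the stoichiometry in partial pressures (P_i = n_iRT/V).
P(Cl2) required for 3.20 atm of H2 = (1/1) × 3.20 = 3.200 atm; available 5.88 atm, so H2 is limiting.
P(Cl2) remaining = 5.88 − (1/1) × 3.20 = 2.680 atm
P(gaseous products) = (2)/1 × 3.20 = 6.400 atm
P_total at 1000 K = 2.680 + 6.400 = 9.080 atm
Scaling to 271 °C: P = 9.080 × 544.15/1000 = 4.941 atm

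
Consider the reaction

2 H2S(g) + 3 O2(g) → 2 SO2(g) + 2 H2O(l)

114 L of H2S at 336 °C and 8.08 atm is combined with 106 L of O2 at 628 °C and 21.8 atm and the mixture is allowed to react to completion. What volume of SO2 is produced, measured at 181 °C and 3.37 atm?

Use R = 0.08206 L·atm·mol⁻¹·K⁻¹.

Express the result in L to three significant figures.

204 L

n(H2S) = PV/RT = (8.08 × 114) / (0.08206 × 609.15) = 18.43 mol
n(O2) = PV/RT = (21.8 × 106) / (0.08206 × 901.15) = 31.25 mol
For 18.43 mol H2S, stoichiometry requires (3/2) × 18.43 = 27.64 mol O2; 31.25 mol is available, so H2S is limiting.
n(SO2) = (2/2) × 18.43 = 18.43 mol
V(SO2) = nRT/P = 18.43 × 0.08206 × 454.15 / 3.37 = 203.8 L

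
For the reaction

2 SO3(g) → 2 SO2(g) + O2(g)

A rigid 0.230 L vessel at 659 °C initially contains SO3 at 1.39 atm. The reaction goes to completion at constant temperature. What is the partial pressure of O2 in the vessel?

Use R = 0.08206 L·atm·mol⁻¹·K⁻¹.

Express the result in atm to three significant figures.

n(SO3)₀ = PV/RT = (1.39 × 0.230) / (0.08206 × 932.15) = 0.004180 mol
n(O2) = (1/2) × 0.004180 = 0.002090 mol
P(O2) = nRT/V = 0.002090 × 0.08206 × 932.15 / 0.230 = 0.6951 atm

0.695 atm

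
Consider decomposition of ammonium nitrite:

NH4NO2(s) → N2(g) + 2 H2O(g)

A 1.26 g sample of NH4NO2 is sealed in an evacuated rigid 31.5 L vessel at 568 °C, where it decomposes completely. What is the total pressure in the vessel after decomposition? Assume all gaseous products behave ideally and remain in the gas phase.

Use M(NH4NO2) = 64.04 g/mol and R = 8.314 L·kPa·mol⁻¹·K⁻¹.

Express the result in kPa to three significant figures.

n(NH4NO2) = 1.26 / 64.04 = 0.01968 mol
n(gas produced) = (3/1) × 0.01968 = 0.05904 mol
P = nRT/V = 0.05904 × 8.314 × 841.15 / 31.5 = 13.11 kPa

13.1 kPa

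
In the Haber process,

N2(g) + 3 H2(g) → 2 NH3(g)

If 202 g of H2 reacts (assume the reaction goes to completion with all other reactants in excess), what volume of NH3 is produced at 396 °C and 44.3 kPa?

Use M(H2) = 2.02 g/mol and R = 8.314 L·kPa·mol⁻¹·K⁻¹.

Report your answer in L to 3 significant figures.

8370 L

n(H2) = 202.0 / 2.02 = 100.0 mol
n(NH3) = (2/3) × 100.0 = 66.67 mol
V = nRT/P = 66.67 × 8.314 × 669.15 / 44.3 = 8373 L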